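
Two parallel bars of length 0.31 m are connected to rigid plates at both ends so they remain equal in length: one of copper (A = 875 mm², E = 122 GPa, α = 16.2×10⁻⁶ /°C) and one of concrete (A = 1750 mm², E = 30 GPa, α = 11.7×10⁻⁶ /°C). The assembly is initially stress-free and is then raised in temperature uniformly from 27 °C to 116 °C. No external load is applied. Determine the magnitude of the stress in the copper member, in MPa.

σ ≈ 16.1 MPa (compressive)

Both members must finish at the same length. With the larger α, the copper tends to over-expand; the plates restrain it, putting the copper in compression and the concrete in tension. With no external load the two internal forces are equal and opposite, magnitude P.
Compatibility of the two members (thermal + elastic change equal): (α₁ − α₂)ΔT = P·[1/(A₁E₁) + 1/(A₂E₂)].
|α₁ − α₂|·ΔT = 4.5×10⁻⁶ × 89 = 0.0004005.
1/(A₁E₁) + 1/(A₂E₂) = 1/(875×122×10³) + 1/(1750×30×10³) = 2.842×10⁻⁸ N⁻¹.
So P = 0.0004005 / 2.842×10⁻⁸ = 14.09 kN.
σ_{copper} = P/A₁ = 14090/875 = 16.11 MPa, compressive.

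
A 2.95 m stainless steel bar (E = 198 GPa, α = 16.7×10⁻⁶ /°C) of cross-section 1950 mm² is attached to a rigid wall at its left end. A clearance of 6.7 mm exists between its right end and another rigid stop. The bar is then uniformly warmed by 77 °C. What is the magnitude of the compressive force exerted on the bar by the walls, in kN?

P ≈ 0 kN

Free thermal elongation = αΔT L = 16.7×10⁻⁶ × 77 × 2950 = 3.793 mm.
Since δ_free = 3.79 mm is less than the 6.7 mm gap, the bar never touches the wall. No axial force develops.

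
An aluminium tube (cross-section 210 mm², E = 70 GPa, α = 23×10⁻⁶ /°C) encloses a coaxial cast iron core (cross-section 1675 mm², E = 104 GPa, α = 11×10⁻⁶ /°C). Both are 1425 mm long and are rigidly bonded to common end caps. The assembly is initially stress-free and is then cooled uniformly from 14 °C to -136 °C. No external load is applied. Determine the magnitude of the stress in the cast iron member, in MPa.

Both members must finish at the same length. With the larger α, the aluminium tends to over-contract; the plates restrain it, putting the aluminium in tension and the cast iron in compression. With no external load the two internal forces are equal and opposite, magnitude P.
Equating the net (thermal + elastic) strains gives |α₁ − α₂|·ΔT = P·[1/(A₁E₁) + 1/(A₂E₂)].
|α₁ − α₂|·ΔT = 12×10⁻⁶ × 150 = 0.0018.
1/(A₁E₁) + 1/(A₂E₂) = 1/(210×70×10³) + 1/(1675×104×10³) = 7.377×10⁻⁸ N⁻¹.
P = 0.0018 / 7.377×10⁻⁸ = 24400 N = 24.4 kN.
σ_{cast iron} = P/A₂ = 24400/1675 = 14.57 MPa, compressive.

σ ≈ 14.6 MPa (compressive)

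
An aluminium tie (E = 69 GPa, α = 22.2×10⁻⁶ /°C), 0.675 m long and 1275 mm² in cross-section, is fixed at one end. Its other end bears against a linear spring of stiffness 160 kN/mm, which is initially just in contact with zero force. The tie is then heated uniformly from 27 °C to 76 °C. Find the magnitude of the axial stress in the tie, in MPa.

σ ≈ 41.4 MPa (compressive)

The unrestrained thermal change is αΔT L = 22.2×10⁻⁶ × 49 × 675 = 0.7343 mm.
With a force P in the spring, the elastic change of the tie is PL/(AE) and that of the spring is P/k; compatibility requires their sum to equal δ_free.
P [ L/(AE) + 1/k ] = δ_free → P [ 675/(1275×69×10³) + 1/(160×10³) ] = 0.7343.
P = 0.7343 / 1.392×10⁻⁵ = 52740 N.
σ = P/A = 52740/1275 = 41.36 MPa.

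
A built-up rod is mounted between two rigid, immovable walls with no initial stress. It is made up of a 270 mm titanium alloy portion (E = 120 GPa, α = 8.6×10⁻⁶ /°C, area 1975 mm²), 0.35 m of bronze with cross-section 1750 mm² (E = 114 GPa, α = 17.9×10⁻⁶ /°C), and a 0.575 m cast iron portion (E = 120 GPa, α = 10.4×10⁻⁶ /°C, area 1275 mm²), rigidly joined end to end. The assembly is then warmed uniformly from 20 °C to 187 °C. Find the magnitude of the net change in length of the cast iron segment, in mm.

|ΔL| ≈ 0.376 mm

With the walls removed the bar would change length by δ_free = Σ αᵢΔT Lᵢ = 8.6×10⁻⁶×167×270 + 17.9×10⁻⁶×167×350 + 10.4×10⁻⁶×167×575 = 2.433 mm.
The rigid supports impose zero overall length change; the single axial force P common to all segments must satisfy P Σ Lᵢ/(AᵢEᵢ) = δ_free.
Σ Lᵢ/(AᵢEᵢ) = 270/(1975×120×10³) + 350/(1750×114×10³) + 575/(1275×120×10³) = 6.652×10⁻⁶ mm/N.
P = 2.433 / 6.652×10⁻⁶ = 365700 N = 365.7 kN, compressive.
For the cast iron segment, free thermal change = 10.4×10⁻⁶×167×575 = 0.9987 mm and elastic change from P = 365700×575/(1275×120×10³) = 1.374 mm; these oppose, so the net change is 0.376 mm (segment shortens).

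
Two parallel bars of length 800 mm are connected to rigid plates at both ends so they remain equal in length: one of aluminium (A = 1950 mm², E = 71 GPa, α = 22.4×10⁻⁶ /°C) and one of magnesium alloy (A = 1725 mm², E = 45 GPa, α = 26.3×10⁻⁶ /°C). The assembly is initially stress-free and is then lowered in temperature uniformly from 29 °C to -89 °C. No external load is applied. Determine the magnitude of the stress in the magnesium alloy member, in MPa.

Equilibrium of a rigid end plate with no external load gives equal and opposite internal forces ±P in the two members. Since α_{magnesium alloy} > α_{aluminium}, cooling drives the magnesium alloy into tension and the aluminium into compression.
Equating the net (thermal + elastic) strains gives |α₁ − α₂|·ΔT = P·[1/(A₁E₁) + 1/(A₂E₂)].
|α₁ − α₂|·ΔT = 3.9×10⁻⁶ × 118 = 0.0004602.
1/(A₁E₁) + 1/(A₂E₂) = 1/(1950×71×10³) + 1/(1725×45×10³) = 2.011×10⁻⁸ N⁻¹.
So P = 0.0004602 / 2.011×10⁻⁸ = 22.89 kN.
σ_{magnesium alloy} = P/A₂ = 22890/1725 = 13.27 MPa, tensile.

σ ≈ 13.3 MPa (tensile)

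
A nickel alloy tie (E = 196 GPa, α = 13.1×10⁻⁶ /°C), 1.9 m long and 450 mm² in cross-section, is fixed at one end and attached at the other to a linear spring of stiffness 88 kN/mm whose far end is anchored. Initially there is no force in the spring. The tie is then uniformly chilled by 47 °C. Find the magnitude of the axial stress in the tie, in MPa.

σ ≈ 79 MPa (tensile)

Free thermal contraction: δ_free = αΔT L = 13.1×10⁻⁶ × 47 × 1900 = 1.17 mm.
With a force P in the spring, the elastic change of the tie is PL/(AE) and that of the spring is P/k; compatibility requires their sum to equal δ_free.
So P = δ_free / [L/(AE) + 1/k] = 1.17 / [ 1900/(450×196×10³) + 1/(88×10³) ].
P = 1.17 / 3.291×10⁻⁵ = 35550 N.
σ = P/A = 35550/450 = 79 MPa.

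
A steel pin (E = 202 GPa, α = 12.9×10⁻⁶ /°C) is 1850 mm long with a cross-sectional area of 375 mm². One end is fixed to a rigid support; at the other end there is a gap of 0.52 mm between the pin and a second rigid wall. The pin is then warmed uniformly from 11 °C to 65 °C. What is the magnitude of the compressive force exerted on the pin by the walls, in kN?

P ≈ 31.5 kN

If the wall were absent the pin would grow by αΔT L = 12.9×10⁻⁶ × 54 × 1850 = 1.289 mm.
This exceeds the 0.52 mm gap, so the wall pushes back. The portion of expansion that must be recovered elastically is δ_free − gap = 1.289 − 0.52 = 0.7687 mm.
So σ = E(δ_free − g)/L = 202×10³ × 0.7687/1850 = 83.93 MPa.
P = σA = 83.93 × 375 = 31.48 kN.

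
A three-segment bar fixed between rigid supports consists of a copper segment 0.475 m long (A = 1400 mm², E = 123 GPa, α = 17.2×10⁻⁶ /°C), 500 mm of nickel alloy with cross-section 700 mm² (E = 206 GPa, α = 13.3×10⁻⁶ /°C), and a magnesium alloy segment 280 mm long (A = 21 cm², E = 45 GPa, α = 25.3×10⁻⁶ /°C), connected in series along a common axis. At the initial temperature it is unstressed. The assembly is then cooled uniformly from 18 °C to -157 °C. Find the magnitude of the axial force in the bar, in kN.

P ≈ 417 kN (tensile)

If the supports were absent, the total length change would be Σ αᵢΔT Lᵢ = 17.2×10⁻⁶×175×475 + 13.3×10⁻⁶×175×500 + 25.3×10⁻⁶×175×280 = 3.833 mm.
Since the ends are fixed, an axial force P builds up, equal in every segment, with P · Σ Lᵢ/(AᵢEᵢ) = δ_free.
The series flexibility is Σ Lᵢ/(AᵢEᵢ) = 475/(1400×123×10³) + 500/(700×206×10³) + 280/(2100×45×10³) = 9.189×10⁻⁶ mm/N.
P = 3.833 / 9.189×10⁻⁶ = 417200 N = 417.2 kN, tensile.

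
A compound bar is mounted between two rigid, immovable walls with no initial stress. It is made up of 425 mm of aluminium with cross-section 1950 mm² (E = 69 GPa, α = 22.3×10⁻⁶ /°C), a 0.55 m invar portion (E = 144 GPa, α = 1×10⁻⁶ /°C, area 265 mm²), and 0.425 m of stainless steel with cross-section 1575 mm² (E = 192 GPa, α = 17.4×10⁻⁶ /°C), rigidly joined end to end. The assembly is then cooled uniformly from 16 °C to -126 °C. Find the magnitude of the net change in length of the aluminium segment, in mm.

If the supports were absent, the total length change would be Σ αᵢΔT Lᵢ = 22.3×10⁻⁶×142×425 + 1×10⁻⁶×142×550 + 17.4×10⁻⁶×142×425 = 2.474 mm.
Since the ends are fixed, an axial force P builds up, equal in every segment, with P · Σ Lᵢ/(AᵢEᵢ) = δ_free.
The series flexibility is Σ Lᵢ/(AᵢEᵢ) = 425/(1950×69×10³) + 550/(265×144×10³) + 425/(1575×192×10³) = 1.898×10⁻⁵ mm/N.
Hence P = δ_free / Σ(L/AE) = 2.474/1.898×10⁻⁵ = 130.4 kN (tensile).
For the aluminium segment, free thermal change = 22.3×10⁻⁶×142×425 = 1.346 mm and elastic change from P = 130400×425/(1950×69×10³) = 0.4118 mm; these oppose, so the net change is 0.934 mm (segment shortens).

|ΔL| ≈ 0.934 mm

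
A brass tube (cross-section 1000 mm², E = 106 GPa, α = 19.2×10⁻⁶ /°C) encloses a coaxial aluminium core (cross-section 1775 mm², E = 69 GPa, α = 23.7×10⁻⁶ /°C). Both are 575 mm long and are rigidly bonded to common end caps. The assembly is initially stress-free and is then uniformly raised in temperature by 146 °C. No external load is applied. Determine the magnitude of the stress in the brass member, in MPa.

Equilibrium of a rigid end plate with no external load gives equal and opposite internal forces ±P in the two members. Since α_{aluminium} > α_{brass}, heating drives the aluminium into compression and the brass into tension.
Equating the net (thermal + elastic) strains gives |α₁ − α₂|·ΔT = P·[1/(A₁E₁) + 1/(A₂E₂)].
|α₁ − α₂|·ΔT = 4.5×10⁻⁶ × 146 = 0.000657.
1/(A₁E₁) + 1/(A₂E₂) = 1/(1000×106×10³) + 1/(1775×69×10³) = 1.76×10⁻⁸ N⁻¹.
So P = 0.000657 / 1.76×10⁻⁸ = 37.33 kN.
σ_{brass} = P/A₁ = 37330/1000 = 37.33 MPa, tensile.

σ ≈ 37.3 MPa (tensile)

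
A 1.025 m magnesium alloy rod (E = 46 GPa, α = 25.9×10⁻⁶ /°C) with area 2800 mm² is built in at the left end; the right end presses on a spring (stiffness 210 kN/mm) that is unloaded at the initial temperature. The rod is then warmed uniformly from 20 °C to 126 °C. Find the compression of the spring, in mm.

The unrestrained thermal change is αΔT L = 25.9×10⁻⁶ × 106 × 1025 = 2.814 mm.
With a force P in the spring, the elastic change of the rod is PL/(AE) and that of the spring is P/k; compatibility requires their sum to equal δ_free.
So P = δ_free / [L/(AE) + 1/k] = 2.814 / [ 1025/(2800×46×10³) + 1/(210×10³) ].
P = 2.814 / 1.272×10⁻⁵ = 221200 N.
Spring compression = P/k = 221200/(210×10³) = 1.053 mm.

δ ≈ 1.05 mm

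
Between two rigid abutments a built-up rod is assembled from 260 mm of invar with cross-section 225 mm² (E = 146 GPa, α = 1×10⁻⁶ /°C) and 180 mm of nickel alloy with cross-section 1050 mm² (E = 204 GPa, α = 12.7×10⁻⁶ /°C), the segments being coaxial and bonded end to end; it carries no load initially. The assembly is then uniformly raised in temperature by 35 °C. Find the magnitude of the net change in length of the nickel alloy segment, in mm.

|ΔL| ≈ 0.0715 mm

Free thermal expansion of the whole bar: Σ αᵢΔT Lᵢ = 1×10⁻⁶×35×260 + 12.7×10⁻⁶×35×180 = 0.08911 mm.
Since the ends are fixed, an axial force P builds up, equal in every segment, with P · Σ Lᵢ/(AᵢEᵢ) = δ_free.
The series flexibility is Σ Lᵢ/(AᵢEᵢ) = 260/(225×146×10³) + 180/(1050×204×10³) = 8.755×10⁻⁶ mm/N.
Hence P = δ_free / Σ(L/AE) = 0.08911/8.755×10⁻⁶ = 10.18 kN (compressive).
For the nickel alloy segment, free thermal change = 12.7×10⁻⁶×35×180 = 0.08001 mm and elastic change from P = 10180×180/(1050×204×10³) = 0.008553 mm; these oppose, so the net change is 0.0715 mm (segment lengthens).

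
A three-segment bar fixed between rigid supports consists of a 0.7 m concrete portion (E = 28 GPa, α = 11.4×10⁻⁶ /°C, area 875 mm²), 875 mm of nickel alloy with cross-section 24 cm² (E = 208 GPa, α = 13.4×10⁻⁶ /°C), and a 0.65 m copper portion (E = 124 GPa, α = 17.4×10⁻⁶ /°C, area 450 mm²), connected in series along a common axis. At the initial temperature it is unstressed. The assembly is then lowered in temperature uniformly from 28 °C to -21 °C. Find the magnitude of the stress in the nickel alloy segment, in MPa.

With the walls removed the bar would change length by δ_free = Σ αᵢΔT Lᵢ = 11.4×10⁻⁶×49×700 + 13.4×10⁻⁶×49×875 + 17.4×10⁻⁶×49×650 = 1.52 mm.
Since the ends are fixed, an axial force P builds up, equal in every segment, with P · Σ Lᵢ/(AᵢEᵢ) = δ_free.
Σ Lᵢ/(AᵢEᵢ) = 700/(875×28×10³) + 875/(2400×208×10³) + 650/(450×124×10³) = 4.197×10⁻⁵ mm/N.
So P = 1.52 / 4.197×10⁻⁵ = 36.21 kN, tensile.
σ_{nickel alloy} = P / A = 36210 / 2400 = 15.09 MPa.

σ ≈ 15.1 MPa (tensile)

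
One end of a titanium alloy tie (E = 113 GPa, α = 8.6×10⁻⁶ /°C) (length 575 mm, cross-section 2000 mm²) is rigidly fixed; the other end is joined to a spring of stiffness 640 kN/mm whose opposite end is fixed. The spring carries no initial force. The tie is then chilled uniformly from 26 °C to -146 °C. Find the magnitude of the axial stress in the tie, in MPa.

The unrestrained thermal change is αΔT L = 8.6×10⁻⁶ × 172 × 575 = 0.8505 mm.
With a force P in the spring, the elastic change of the tie is PL/(AE) and that of the spring is P/k; compatibility requires their sum to equal δ_free.
So P = δ_free / [L/(AE) + 1/k] = 0.8505 / [ 575/(2000×113×10³) + 1/(640×10³) ].
P = 0.8505 / 4.107×10⁻⁶ = 207100 N.
σ = P/A = 207100/2000 = 103.6 MPa.

σ ≈ 104 MPa (tensile)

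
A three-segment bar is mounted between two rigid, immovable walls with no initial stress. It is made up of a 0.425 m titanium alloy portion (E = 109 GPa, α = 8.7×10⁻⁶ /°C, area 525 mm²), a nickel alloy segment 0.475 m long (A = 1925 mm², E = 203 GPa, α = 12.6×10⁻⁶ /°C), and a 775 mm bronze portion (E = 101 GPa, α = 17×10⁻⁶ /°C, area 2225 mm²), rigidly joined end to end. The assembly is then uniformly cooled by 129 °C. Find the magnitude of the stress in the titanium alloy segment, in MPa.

If the supports were absent, the total length change would be Σ αᵢΔT Lᵢ = 8.7×10⁻⁶×129×425 + 12.6×10⁻⁶×129×475 + 17×10⁻⁶×129×775 = 2.949 mm.
The walls prevent any net length change, so an axial force P (same in every segment) develops. Compatibility: P · Σ Lᵢ/(AᵢEᵢ) = δ_free.
The series flexibility is Σ Lᵢ/(AᵢEᵢ) = 425/(525×109×10³) + 475/(1925×203×10³) + 775/(2225×101×10³) = 1.209×10⁻⁵ mm/N.
P = 2.949 / 1.209×10⁻⁵ = 243900 N = 243.9 kN, tensile.
σ_{titanium alloy} = P / A = 243900 / 525 = 464.5 MPa.

σ ≈ 465 MPa (tensile)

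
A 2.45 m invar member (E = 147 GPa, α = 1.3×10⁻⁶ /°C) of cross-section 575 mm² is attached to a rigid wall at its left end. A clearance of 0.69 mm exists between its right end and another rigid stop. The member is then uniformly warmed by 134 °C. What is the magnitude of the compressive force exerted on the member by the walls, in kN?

P ≈ 0 kN

Free thermal elongation = αΔT L = 1.3×10⁻⁶ × 134 × 2450 = 0.4268 mm.
This is smaller than the 0.69 mm clearance, so the member expands freely without reaching the stop — the stress is zero.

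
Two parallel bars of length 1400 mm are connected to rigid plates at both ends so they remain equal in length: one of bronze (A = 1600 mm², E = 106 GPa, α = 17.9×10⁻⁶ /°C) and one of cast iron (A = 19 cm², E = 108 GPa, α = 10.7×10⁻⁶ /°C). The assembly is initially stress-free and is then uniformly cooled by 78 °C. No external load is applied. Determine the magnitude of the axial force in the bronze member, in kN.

The bronze has the larger α, so on cooling it would change length more than the cast iron if both were free. The rigid plates force a common final length, so the bronze is put into tension and the cast iron into compression, with equal and opposite forces P (no external load).
Equating the net (thermal + elastic) strains gives |α₁ − α₂|·ΔT = P·[1/(A₁E₁) + 1/(A₂E₂)].
|α₁ − α₂|·ΔT = 7.2×10⁻⁶ × 78 = 0.0005616.
1/(A₁E₁) + 1/(A₂E₂) = 1/(1600×106×10³) + 1/(1900×108×10³) = 1.077×10⁻⁸ N⁻¹.
So P = 0.0005616 / 1.077×10⁻⁸ = 52.15 kN.

P ≈ 52.1 kN (tensile in the bronze)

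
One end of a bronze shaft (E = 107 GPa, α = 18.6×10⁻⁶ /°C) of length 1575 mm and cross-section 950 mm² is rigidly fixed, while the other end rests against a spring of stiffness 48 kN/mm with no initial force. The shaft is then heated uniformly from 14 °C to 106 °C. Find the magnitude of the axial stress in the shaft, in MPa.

If the spring were absent the shaft would lengthen by αΔT L = 18.6×10⁻⁶ × 92 × 1575 = 2.695 mm.
Let P be the compressive force at the spring. The shaft shortens elastically by PL/(AE) and the spring compresses by P/k; together these equal δ_free.
So P = δ_free / [L/(AE) + 1/k] = 2.695 / [ 1575/(950×107×10³) + 1/(48×10³) ].
P = 2.695 / 3.633×10⁻⁵ = 74190 N.
σ = P/A = 74190/950 = 78.09 MPa.

σ ≈ 78.1 MPa (compressive)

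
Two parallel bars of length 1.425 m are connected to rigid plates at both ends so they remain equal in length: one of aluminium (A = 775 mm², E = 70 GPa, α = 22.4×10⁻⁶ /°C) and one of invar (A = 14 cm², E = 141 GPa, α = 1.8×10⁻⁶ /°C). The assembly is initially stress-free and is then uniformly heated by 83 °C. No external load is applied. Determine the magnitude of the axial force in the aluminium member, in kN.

The aluminium has the larger α, so on heating it would change length more than the invar if both were free. The rigid plates force a common final length, so the aluminium is put into compression and the invar into tension, with equal and opposite forces P (no external load).
Compatibility of the two members (thermal + elastic change equal): (α₁ − α₂)ΔT = P·[1/(A₁E₁) + 1/(A₂E₂)].
|α₁ − α₂|·ΔT = 20.6×10⁻⁶ × 83 = 0.00171.
1/(A₁E₁) + 1/(A₂E₂) = 1/(775×70×10³) + 1/(1400×141×10³) = 2.35×10⁻⁸ N⁻¹.
P = 0.00171 / 2.35×10⁻⁸ = 72760 N = 72.76 kN.

P ≈ 72.8 kN (compressive in the aluminium)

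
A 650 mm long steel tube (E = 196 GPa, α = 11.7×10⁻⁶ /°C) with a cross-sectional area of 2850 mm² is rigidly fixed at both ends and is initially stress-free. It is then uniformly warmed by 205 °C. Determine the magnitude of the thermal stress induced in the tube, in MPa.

Because both ends are immovable the net strain is zero, and the suppressed thermal strain is αΔT = 11.7×10⁻⁶ × 205 = 2398.5×10⁻⁶.
The stress required to suppress this strain is σ = Eε = 196×10³ × 2398.5×10⁻⁶ = 470.1 MPa, compressive since the tube is trying to expand.

σ ≈ 470 MPa (compressive)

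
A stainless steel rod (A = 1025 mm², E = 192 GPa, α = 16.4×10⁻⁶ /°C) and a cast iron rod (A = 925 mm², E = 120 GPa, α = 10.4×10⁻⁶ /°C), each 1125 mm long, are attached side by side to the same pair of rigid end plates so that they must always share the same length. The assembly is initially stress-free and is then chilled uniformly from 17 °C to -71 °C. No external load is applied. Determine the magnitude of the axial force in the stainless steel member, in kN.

Both members must finish at the same length. With the larger α, the stainless steel tends to over-contract; the plates restrain it, putting the stainless steel in tension and the cast iron in compression. With no external load the two internal forces are equal and opposite, magnitude P.
Compatibility of the two members (thermal + elastic change equal): (α₁ − α₂)ΔT = P·[1/(A₁E₁) + 1/(A₂E₂)].
|α₁ − α₂|·ΔT = 6×10⁻⁶ × 88 = 0.000528.
1/(A₁E₁) + 1/(A₂E₂) = 1/(1025×192×10³) + 1/(925×120×10³) = 1.409×10⁻⁸ N⁻¹.
P = 0.000528 / 1.409×10⁻⁸ = 37470 N = 37.47 kN.

P ≈ 37.5 kN (tensile in the stainless steel)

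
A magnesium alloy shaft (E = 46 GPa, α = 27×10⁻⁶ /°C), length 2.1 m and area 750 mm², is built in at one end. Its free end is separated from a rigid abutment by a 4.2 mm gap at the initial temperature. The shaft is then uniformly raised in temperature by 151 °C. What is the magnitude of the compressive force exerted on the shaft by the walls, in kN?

P ≈ 71.7 kN

If the wall were absent the shaft would grow by αΔT L = 27×10⁻⁶ × 151 × 2100 = 8.562 mm.
This exceeds the 4.2 mm gap, so the wall pushes back. The portion of expansion that must be recovered elastically is δ_free − gap = 8.562 − 4.2 = 4.362 mm.
That suppressed elongation corresponds to σ = E·Δ/L = 46×10³ × 4.362/2100 = 95.54 MPa.
P = σA = 95.54 × 750 = 71.66 kN.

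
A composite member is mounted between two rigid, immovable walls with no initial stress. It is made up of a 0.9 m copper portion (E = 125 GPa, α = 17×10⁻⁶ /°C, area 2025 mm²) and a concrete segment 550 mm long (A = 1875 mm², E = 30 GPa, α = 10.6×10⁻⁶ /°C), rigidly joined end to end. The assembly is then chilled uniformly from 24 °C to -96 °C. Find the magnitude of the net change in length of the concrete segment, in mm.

|ΔL| ≈ 1.16 mm

If the supports were absent, the total length change would be Σ αᵢΔT Lᵢ = 17×10⁻⁶×120×900 + 10.6×10⁻⁶×120×550 = 2.536 mm.
Since the ends are fixed, an axial force P builds up, equal in every segment, with P · Σ Lᵢ/(AᵢEᵢ) = δ_free.
Σ Lᵢ/(AᵢEᵢ) = 900/(2025×125×10³) + 550/(1875×30×10³) = 1.333×10⁻⁵ mm/N.
So P = 2.536 / 1.333×10⁻⁵ = 190.2 kN, tensile.
For the concrete segment, free thermal change = 10.6×10⁻⁶×120×550 = 0.6996 mm and elastic change from P = 190200×550/(1875×30×10³) = 1.859 mm; these oppose, so the net change is 1.16 mm (segment lengthens).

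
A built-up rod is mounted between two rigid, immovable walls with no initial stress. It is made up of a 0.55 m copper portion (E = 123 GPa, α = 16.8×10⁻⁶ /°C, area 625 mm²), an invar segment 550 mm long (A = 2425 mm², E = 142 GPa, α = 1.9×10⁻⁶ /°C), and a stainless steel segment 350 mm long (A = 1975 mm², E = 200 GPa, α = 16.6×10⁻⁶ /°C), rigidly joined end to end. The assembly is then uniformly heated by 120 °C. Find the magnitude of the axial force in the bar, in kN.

With the walls removed the bar would change length by δ_free = Σ αᵢΔT Lᵢ = 16.8×10⁻⁶×120×550 + 1.9×10⁻⁶×120×550 + 16.6×10⁻⁶×120×350 = 1.931 mm.
The walls prevent any net length change, so an axial force P (same in every segment) develops. Compatibility: P · Σ Lᵢ/(AᵢEᵢ) = δ_free.
The series flexibility is Σ Lᵢ/(AᵢEᵢ) = 550/(625×123×10³) + 550/(2425×142×10³) + 350/(1975×200×10³) = 9.638×10⁻⁶ mm/N.
So P = 1.931 / 9.638×10⁻⁶ = 200.4 kN, compressive.

P ≈ 200 kN (compressive)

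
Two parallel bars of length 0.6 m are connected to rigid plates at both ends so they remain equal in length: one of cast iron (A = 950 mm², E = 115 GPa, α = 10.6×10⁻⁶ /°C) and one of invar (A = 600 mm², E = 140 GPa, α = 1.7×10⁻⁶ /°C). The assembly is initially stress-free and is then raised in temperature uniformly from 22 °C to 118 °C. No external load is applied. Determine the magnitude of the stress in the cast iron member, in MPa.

σ ≈ 42.7 MPa (compressive)

Both members must finish at the same length. With the larger α, the cast iron tends to over-expand; the plates restrain it, putting the cast iron in compression and the invar in tension. With no external load the two internal forces are equal and opposite, magnitude P.
Compatibility of the two members (thermal + elastic change equal): (α₁ − α₂)ΔT = P·[1/(A₁E₁) + 1/(A₂E₂)].
|α₁ − α₂|·ΔT = 8.9×10⁻⁶ × 96 = 0.0008544.
1/(A₁E₁) + 1/(A₂E₂) = 1/(950×115×10³) + 1/(600×140×10³) = 2.106×10⁻⁸ N⁻¹.
P = 0.0008544 / 2.106×10⁻⁸ = 40570 N = 40.57 kN.
σ_{cast iron} = P/A₁ = 40570/950 = 42.71 MPa, compressive.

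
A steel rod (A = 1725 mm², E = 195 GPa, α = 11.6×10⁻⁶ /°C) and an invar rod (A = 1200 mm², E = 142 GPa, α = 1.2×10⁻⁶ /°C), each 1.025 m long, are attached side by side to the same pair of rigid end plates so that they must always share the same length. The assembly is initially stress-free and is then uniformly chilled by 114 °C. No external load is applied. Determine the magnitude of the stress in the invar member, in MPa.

σ ≈ 112 MPa (compressive)

The steel has the larger α, so on cooling it would change length more than the invar if both were free. The rigid plates force a common final length, so the steel is put into tension and the invar into compression, with equal and opposite forces P (no external load).
Compatibility of the two members (thermal + elastic change equal): (α₁ − α₂)ΔT = P·[1/(A₁E₁) + 1/(A₂E₂)].
|α₁ − α₂|·ΔT = 10.4×10⁻⁶ × 114 = 0.001186.
1/(A₁E₁) + 1/(A₂E₂) = 1/(1725×195×10³) + 1/(1200×142×10³) = 8.841×10⁻⁹ N⁻¹.
P = 0.001186 / 8.841×10⁻⁹ = 134100 N = 134.1 kN.
σ_{invar} = P/A₂ = 134100/1200 = 111.7 MPa, compressive.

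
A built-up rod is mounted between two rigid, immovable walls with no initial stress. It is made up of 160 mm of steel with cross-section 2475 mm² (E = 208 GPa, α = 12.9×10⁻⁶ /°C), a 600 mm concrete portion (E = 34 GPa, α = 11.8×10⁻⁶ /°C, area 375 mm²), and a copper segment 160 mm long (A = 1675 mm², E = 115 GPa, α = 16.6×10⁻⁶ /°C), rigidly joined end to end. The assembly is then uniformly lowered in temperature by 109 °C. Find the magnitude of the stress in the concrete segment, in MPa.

With the walls removed the bar would change length by δ_free = Σ αᵢΔT Lᵢ = 12.9×10⁻⁶×109×160 + 11.8×10⁻⁶×109×600 + 16.6×10⁻⁶×109×160 = 1.286 mm.
The rigid supports impose zero overall length change; the single axial force P common to all segments must satisfy P Σ Lᵢ/(AᵢEᵢ) = δ_free.
The series flexibility is Σ Lᵢ/(AᵢEᵢ) = 160/(2475×208×10³) + 600/(375×34×10³) + 160/(1675×115×10³) = 4.82×10⁻⁵ mm/N.
P = 1.286 / 4.82×10⁻⁵ = 26680 N = 26.68 kN, tensile.
σ_{concrete} = P / A = 26680 / 375 = 71.16 MPa.

σ ≈ 71.2 MPa (tensile)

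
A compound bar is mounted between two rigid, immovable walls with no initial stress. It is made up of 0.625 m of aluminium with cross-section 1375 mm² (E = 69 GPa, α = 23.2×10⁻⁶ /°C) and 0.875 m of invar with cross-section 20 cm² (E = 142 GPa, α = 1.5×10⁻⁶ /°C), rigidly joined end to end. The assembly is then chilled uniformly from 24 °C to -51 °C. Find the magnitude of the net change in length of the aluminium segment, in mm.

If the supports were absent, the total length change would be Σ αᵢΔT Lᵢ = 23.2×10⁻⁶×75×625 + 1.5×10⁻⁶×75×875 = 1.186 mm.
Since the ends are fixed, an axial force P builds up, equal in every segment, with P · Σ Lᵢ/(AᵢEᵢ) = δ_free.
Σ Lᵢ/(AᵢEᵢ) = 625/(1375×69×10³) + 875/(2000×142×10³) = 9.669×10⁻⁶ mm/N.
P = 1.186 / 9.669×10⁻⁶ = 122700 N = 122.7 kN, tensile.
For the aluminium segment, free thermal change = 23.2×10⁻⁶×75×625 = 1.087 mm and elastic change from P = 122700×625/(1375×69×10³) = 0.808 mm; these oppose, so the net change is 0.279 mm (segment shortens).

|ΔL| ≈ 0.279 mm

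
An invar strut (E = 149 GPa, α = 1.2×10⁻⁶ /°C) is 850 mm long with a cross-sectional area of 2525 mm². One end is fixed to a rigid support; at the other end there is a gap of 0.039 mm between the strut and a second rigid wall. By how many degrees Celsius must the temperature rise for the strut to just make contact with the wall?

Contact occurs when the free expansion equals the gap: αΔT L = 0.039 mm.
So ΔT = g/(αL) = 0.039/(1.2×10⁻⁶ × 850) = 38.24 °C.

ΔT ≈ 38.2 °C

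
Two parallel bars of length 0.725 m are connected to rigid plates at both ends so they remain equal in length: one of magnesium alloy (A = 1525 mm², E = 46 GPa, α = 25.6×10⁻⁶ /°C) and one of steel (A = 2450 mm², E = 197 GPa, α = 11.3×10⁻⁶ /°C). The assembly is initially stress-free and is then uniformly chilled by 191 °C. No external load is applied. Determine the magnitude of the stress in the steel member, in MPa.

σ ≈ 68.3 MPa (compressive)

Equilibrium of a rigid end plate with no external load gives equal and opposite internal forces ±P in the two members. Since α_{magnesium alloy} > α_{steel}, cooling drives the magnesium alloy into tension and the steel into compression.
Compatibility of the two members (thermal + elastic change equal): (α₁ − α₂)ΔT = P·[1/(A₁E₁) + 1/(A₂E₂)].
|α₁ − α₂|·ΔT = 14.3×10⁻⁶ × 191 = 0.002731.
1/(A₁E₁) + 1/(A₂E₂) = 1/(1525×46×10³) + 1/(2450×197×10³) = 1.633×10⁻⁸ N⁻¹.
P = 0.002731 / 1.633×10⁻⁸ = 167300 N = 167.3 kN.
σ_{steel} = P/A₂ = 167300/2450 = 68.28 MPa, compressive.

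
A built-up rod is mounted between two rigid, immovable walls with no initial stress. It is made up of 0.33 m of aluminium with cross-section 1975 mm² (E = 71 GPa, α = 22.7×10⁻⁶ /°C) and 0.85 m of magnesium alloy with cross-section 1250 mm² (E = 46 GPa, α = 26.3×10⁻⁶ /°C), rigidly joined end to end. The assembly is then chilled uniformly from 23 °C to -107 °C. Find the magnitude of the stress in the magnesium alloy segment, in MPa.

σ ≈ 181 MPa (tensile)

Free thermal contraction of the whole bar: Σ αᵢΔT Lᵢ = 22.7×10⁻⁶×130×330 + 26.3×10⁻⁶×130×850 = 3.88 mm.
The rigid supports impose zero overall length change; the single axial force P common to all segments must satisfy P Σ Lᵢ/(AᵢEᵢ) = δ_free.
Σ Lᵢ/(AᵢEᵢ) = 330/(1975×71×10³) + 850/(1250×46×10³) = 1.714×10⁻⁵ mm/N.
So P = 3.88 / 1.714×10⁻⁵ = 226.4 kN, tensile.
σ_{magnesium alloy} = P / A = 226400 / 1250 = 181.1 MPa.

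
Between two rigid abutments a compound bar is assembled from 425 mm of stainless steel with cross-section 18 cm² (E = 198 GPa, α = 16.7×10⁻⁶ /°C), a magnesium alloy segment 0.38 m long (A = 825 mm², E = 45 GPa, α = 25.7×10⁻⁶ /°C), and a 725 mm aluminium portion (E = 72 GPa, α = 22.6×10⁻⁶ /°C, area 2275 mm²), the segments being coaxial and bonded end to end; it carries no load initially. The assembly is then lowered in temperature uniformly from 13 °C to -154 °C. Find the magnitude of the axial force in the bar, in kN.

Free thermal contraction of the whole bar: Σ αᵢΔT Lᵢ = 16.7×10⁻⁶×167×425 + 25.7×10⁻⁶×167×380 + 22.6×10⁻⁶×167×725 = 5.552 mm.
Since the ends are fixed, an axial force P builds up, equal in every segment, with P · Σ Lᵢ/(AᵢEᵢ) = δ_free.
Σ Lᵢ/(AᵢEᵢ) = 425/(1800×198×10³) + 380/(825×45×10³) + 725/(2275×72×10³) = 1.585×10⁻⁵ mm/N.
So P = 5.552 / 1.585×10⁻⁵ = 350.2 kN, tensile.

P ≈ 350 kN (tensile)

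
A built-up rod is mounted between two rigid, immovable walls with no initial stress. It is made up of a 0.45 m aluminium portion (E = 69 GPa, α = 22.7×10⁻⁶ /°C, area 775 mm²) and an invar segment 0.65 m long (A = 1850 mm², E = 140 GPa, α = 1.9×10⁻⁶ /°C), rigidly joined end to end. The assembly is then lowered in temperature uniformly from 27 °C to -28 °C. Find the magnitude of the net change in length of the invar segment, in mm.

|ΔL| ≈ 0.0767 mm

Free thermal contraction of the whole bar: Σ αᵢΔT Lᵢ = 22.7×10⁻⁶×55×450 + 1.9×10⁻⁶×55×650 = 0.6298 mm.
The rigid supports impose zero overall length change; the single axial force P common to all segments must satisfy P Σ Lᵢ/(AᵢEᵢ) = δ_free.
The series flexibility is Σ Lᵢ/(AᵢEᵢ) = 450/(775×69×10³) + 650/(1850×140×10³) = 1.092×10⁻⁵ mm/N.
So P = 0.6298 / 1.092×10⁻⁵ = 57.64 kN, tensile.
For the invar segment, free thermal change = 1.9×10⁻⁶×55×650 = 0.06792 mm and elastic change from P = 57640×650/(1850×140×10³) = 0.1447 mm; these oppose, so the net change is 0.0767 mm (segment lengthens).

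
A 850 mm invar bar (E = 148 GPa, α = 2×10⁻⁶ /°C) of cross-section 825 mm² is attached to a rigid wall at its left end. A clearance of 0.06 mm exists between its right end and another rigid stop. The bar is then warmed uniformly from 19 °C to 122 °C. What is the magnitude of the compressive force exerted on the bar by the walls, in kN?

P ≈ 16.5 kN

Unrestrained expansion: δ_free = αΔT L = 2×10⁻⁶ × 103 × 850 = 0.1751 mm.
This exceeds the 0.06 mm gap, so the wall pushes back. The portion of expansion that must be recovered elastically is δ_free − gap = 0.1751 − 0.06 = 0.1151 mm.
So σ = E(δ_free − g)/L = 148×10³ × 0.1151/850 = 20.04 MPa.
Force on the wall = σA = 20.04 × 825 mm² = 16.53 kN.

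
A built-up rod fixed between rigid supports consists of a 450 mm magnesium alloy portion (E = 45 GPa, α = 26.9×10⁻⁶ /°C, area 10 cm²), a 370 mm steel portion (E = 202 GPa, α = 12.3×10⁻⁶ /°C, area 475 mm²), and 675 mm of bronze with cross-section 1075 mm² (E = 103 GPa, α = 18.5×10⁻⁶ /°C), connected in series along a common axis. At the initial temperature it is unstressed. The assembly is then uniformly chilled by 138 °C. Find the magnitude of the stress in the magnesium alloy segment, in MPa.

σ ≈ 202 MPa (tensile)

With the walls removed the bar would change length by δ_free = Σ αᵢΔT Lᵢ = 26.9×10⁻⁶×138×450 + 12.3×10⁻⁶×138×370 + 18.5×10⁻⁶×138×675 = 4.022 mm.
The rigid supports impose zero overall length change; the single axial force P common to all segments must satisfy P Σ Lᵢ/(AᵢEᵢ) = δ_free.
Σ Lᵢ/(AᵢEᵢ) = 450/(1000×45×10³) + 370/(475×202×10³) + 675/(1075×103×10³) = 1.995×10⁻⁵ mm/N.
Hence P = δ_free / Σ(L/AE) = 4.022/1.995×10⁻⁵ = 201.6 kN (tensile).
σ_{magnesium alloy} = P / A = 201600 / 1000 = 201.6 MPa.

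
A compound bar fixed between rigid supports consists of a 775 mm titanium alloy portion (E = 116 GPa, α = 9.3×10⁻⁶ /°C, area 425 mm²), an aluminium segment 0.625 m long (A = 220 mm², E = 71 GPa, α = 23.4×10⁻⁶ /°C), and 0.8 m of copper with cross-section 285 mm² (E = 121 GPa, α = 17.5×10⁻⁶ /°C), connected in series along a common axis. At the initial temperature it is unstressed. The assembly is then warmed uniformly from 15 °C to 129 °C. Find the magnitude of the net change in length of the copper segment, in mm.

Free thermal expansion of the whole bar: Σ αᵢΔT Lᵢ = 9.3×10⁻⁶×114×775 + 23.4×10⁻⁶×114×625 + 17.5×10⁻⁶×114×800 = 4.085 mm.
The rigid supports impose zero overall length change; the single axial force P common to all segments must satisfy P Σ Lᵢ/(AᵢEᵢ) = δ_free.
Σ Lᵢ/(AᵢEᵢ) = 775/(425×116×10³) + 625/(220×71×10³) + 800/(285×121×10³) = 7.893×10⁻⁵ mm/N.
Hence P = δ_free / Σ(L/AE) = 4.085/7.893×10⁻⁵ = 51.75 kN (compressive).
For the copper segment, free thermal change = 17.5×10⁻⁶×114×800 = 1.596 mm and elastic change from P = 51750×800/(285×121×10³) = 1.201 mm; these oppose, so the net change is 0.395 mm (segment lengthens).

|ΔL| ≈ 0.395 mm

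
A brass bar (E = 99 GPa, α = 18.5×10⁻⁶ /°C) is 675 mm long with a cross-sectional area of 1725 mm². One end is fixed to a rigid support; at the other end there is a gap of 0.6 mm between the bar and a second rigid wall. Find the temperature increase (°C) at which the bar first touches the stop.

ΔT ≈ 48 °C

The gap closes when αΔT L = 0.6 mm, since the bar is still unstressed at that instant.
ΔT = 0.6 / (18.5×10⁻⁶ × 675) = 48.05 °C.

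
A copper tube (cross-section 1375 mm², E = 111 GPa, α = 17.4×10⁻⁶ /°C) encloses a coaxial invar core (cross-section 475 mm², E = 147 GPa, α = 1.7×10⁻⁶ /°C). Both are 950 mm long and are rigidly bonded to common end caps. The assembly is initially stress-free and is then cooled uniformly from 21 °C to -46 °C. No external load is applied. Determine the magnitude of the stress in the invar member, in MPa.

Both members must finish at the same length. With the larger α, the copper tends to over-contract; the plates restrain it, putting the copper in tension and the invar in compression. With no external load the two internal forces are equal and opposite, magnitude P.
Compatibility of the two members (thermal + elastic change equal): (α₁ − α₂)ΔT = P·[1/(A₁E₁) + 1/(A₂E₂)].
|α₁ − α₂|·ΔT = 15.7×10⁻⁶ × 67 = 0.001052.
1/(A₁E₁) + 1/(A₂E₂) = 1/(1375×111×10³) + 1/(475×147×10³) = 2.087×10⁻⁸ N⁻¹.
P = 0.001052 / 2.087×10⁻⁸ = 50390 N = 50.39 kN.
σ_{invar} = P/A₂ = 50390/475 = 106.1 MPa, compressive.

σ ≈ 106 MPa (compressive)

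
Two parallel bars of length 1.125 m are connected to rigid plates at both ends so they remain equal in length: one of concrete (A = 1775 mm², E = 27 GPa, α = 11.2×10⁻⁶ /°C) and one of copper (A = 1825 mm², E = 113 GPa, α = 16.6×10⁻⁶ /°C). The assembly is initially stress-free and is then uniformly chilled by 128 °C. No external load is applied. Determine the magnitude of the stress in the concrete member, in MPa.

σ ≈ 15.1 MPa (compressive)

Both members must finish at the same length. With the larger α, the copper tends to over-contract; the plates restrain it, putting the copper in tension and the concrete in compression. With no external load the two internal forces are equal and opposite, magnitude P.
Setting the final lengths equal and cancelling L: (α₁ − α₂)ΔT = P/(A₁E₁) + P/(A₂E₂).
|α₁ − α₂|·ΔT = 5.4×10⁻⁶ × 128 = 0.0006912.
1/(A₁E₁) + 1/(A₂E₂) = 1/(1775×27×10³) + 1/(1825×113×10³) = 2.572×10⁻⁸ N⁻¹.
P = 0.0006912 / 2.572×10⁻⁸ = 26880 N = 26.88 kN.
σ_{concrete} = P/A₁ = 26880/1775 = 15.14 MPa, compressive.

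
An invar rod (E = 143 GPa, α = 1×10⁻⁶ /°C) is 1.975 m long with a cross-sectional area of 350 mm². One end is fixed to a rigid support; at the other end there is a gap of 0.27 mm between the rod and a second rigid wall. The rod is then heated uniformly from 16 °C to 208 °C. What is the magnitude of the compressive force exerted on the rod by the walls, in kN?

P ≈ 2.77 kN

Free thermal elongation = αΔT L = 1×10⁻⁶ × 192 × 1975 = 0.3792 mm.
This exceeds the 0.27 mm gap, so the wall pushes back. The portion of expansion that must be recovered elastically is δ_free − gap = 0.3792 − 0.27 = 0.1092 mm.
Compatibility: PL/(AE) = 0.1092 mm, so σ = P/A = E × (0.1092/1975) = 7.907 MPa.
P = σA = 7.907 × 350 = 2.767 kN.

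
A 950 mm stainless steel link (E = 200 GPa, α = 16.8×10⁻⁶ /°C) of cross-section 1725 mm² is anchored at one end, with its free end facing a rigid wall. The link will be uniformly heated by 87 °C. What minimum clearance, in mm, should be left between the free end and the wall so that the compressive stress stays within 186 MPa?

With no wall the link would lengthen by αΔT L = 16.8×10⁻⁶ × 87 × 950 = 1.389 mm.
A stress of 186 MPa corresponds to the wall pushing the link back by σL/E = 186×950/(200×10³) = 0.8835 mm.
So the gap has to take up the difference, g_min = δ_free − σL/E = 1.389 − 0.8835 = 0.505 mm.

g ≈ 0.505 mm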